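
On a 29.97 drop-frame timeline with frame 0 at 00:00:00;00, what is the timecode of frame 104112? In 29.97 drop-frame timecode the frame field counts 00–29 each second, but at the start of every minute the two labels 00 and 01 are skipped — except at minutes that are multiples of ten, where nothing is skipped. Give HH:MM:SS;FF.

Each 10-minute DF block holds 10 × 60 × 30 − 9 × 2 = 17982 frames. 104112 ÷ 17982 → 5 full blocks, remainder 14202.
Within the partial block the first minute is 1800 frames and each further minute 1798, so 7 further minute boundaries passed. Total skipped labels = 18 × 5 + 2 × 7 = 104.
Non-drop label index = 104112 + 104 = 104216; at 30 labels/s that is 00:57:53:26, i.e. DF 00:57:53;26.

00:57:53;26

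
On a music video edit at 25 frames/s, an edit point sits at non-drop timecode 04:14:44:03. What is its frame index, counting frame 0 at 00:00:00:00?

Total seconds to the label: (4 × 3600 + 14 × 60 + 44) = 15284.
Frame index = 15284 × 25 + 3 = 382103.

frame 382103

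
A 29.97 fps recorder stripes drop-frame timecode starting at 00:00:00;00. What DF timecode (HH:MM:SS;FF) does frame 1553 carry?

Ten DF minutes hold 17982 frames, so frame 1553 lies in block 0 (frames 0–17981) with 1553 frames into that block.
The block's first minute is 1800 frames and the rest 1798 each; 1553 frames reaches minute 0, so 0 × 18 + 0 × 2 = 0 labels have been skipped so far.
Adding those back, label number 1553 + 0 = 1553 at 30 labels/s is 51 s + 23 f = 0 h 0 min 51 s frame 23, i.e. 00:00:51;23.

00:00:51;23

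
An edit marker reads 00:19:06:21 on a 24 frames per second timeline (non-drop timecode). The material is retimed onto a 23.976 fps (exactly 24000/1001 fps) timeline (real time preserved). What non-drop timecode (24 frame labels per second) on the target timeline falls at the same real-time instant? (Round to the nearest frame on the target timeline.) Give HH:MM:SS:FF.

Source frame index: (0×3600 + 19×60 + 6) × 24 + 21 = 27525.
Real time: 27525 / (24) = 9175/8 s.
Target frame: (9175/8) × (24000/1001) = 27525000/1001 ≈ 27497.502 → 27498.
At 24 labels/s: frame 27498 → 00:19:05:18.

00:19:05:18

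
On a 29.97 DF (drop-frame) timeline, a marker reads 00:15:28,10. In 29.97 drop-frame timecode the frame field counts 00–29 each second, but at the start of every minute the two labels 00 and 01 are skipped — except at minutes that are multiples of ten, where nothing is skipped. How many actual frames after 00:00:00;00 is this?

27822

As if non-drop at 30 labels/s: (0 × 3600 + 15 × 60 + 28) × 30 + 10 = 27850.
Minute boundaries passed: 15; those not divisible by 10: 15 − 1 = 14; dropped labels = 2 × 14 = 28.
Actual frame index = 27850 − 28 = 27822.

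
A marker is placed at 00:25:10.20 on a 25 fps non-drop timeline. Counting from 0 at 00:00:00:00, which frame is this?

37770

Total seconds to the label: (0 × 3600 + 25 × 60 + 10) = 1510.
Frame index = 1510 × 25 + 20 = 37770.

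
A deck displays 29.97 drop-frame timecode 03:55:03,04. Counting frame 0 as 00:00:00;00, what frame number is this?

422670

Complete 10-minute blocks: 23, each 17982 frames → 413586.
Remaining 5 whole minutes in the current block: 1800 + 4 × 1798 = 8992 frames.
Within the current minute: 3 × 30 + 4 − 2 = 92 (labels ;00/;01 skipped at this minute). Total = 413586 + 8992 + 92 = 422670.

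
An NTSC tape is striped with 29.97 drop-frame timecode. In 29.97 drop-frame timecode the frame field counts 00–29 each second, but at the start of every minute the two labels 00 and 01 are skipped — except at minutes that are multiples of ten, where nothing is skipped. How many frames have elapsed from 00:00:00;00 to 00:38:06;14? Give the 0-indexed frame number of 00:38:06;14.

68524

As if non-drop at 30 labels/s: (0 × 3600 + 38 × 60 + 6) × 30 + 14 = 68594.
Minute boundaries passed: 38; those not divisible by 10: 38 − 3 = 35; dropped labels = 2 × 35 = 70.
Actual frame index = 68594 − 70 = 68524.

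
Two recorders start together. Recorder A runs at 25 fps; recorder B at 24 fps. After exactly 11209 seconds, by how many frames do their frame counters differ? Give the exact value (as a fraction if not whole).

11209 frames

A emits 25 × 11209 = 280225 frames; B emits 24 × 11209 = 269016.
Difference = 11209 frames; B is behind A.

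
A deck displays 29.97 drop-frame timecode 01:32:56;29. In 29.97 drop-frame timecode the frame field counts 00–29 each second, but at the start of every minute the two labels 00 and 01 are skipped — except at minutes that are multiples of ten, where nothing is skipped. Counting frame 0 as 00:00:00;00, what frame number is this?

Complete 10-minute blocks: 9, each 17982 frames → 161838.
Remaining 2 whole minutes in the current block: 1800 + 1 × 1798 = 3598 frames.
Within the current minute: 56 × 30 + 29 − 2 = 1707 (labels ;00/;01 skipped at this minute). Total = 161838 + 3598 + 1707 = 167143.

167143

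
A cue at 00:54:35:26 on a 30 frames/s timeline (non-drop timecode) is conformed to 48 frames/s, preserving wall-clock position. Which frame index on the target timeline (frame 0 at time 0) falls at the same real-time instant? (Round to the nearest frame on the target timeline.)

frame 157242

Source frame index: (0×3600 + 54×60 + 35) × 30 + 26 = 98276.
Real time: 98276 / (30) = 49138/15 s.
Target frame: (49138/15) × (48) = 786208/5 ≈ 157241.600 → 157242.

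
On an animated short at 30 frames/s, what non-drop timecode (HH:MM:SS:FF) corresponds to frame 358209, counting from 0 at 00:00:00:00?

03:19:00:09

358209 ÷ 30 = 11940 full seconds, remainder 9 frames.
11940 s = 3 h 19 min 0 s.
Timecode: 03:19:00:09.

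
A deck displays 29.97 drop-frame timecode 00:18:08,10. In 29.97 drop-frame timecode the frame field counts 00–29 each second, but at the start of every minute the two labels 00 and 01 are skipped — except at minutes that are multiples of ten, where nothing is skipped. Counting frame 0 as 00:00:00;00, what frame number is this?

As if non-drop at 30 labels/s: (0 × 3600 + 18 × 60 + 8) × 30 + 10 = 32650.
Minute boundaries passed: 18; those not divisible by 10: 18 − 1 = 17; dropped labels = 2 × 17 = 34.
Actual frame index = 32650 − 34 = 32616.

32616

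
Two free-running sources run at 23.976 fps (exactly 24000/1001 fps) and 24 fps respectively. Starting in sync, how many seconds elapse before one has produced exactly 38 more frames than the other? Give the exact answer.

The gap grows by |24 − 24000/1001| = 24/1001 frames per second.
Time for a 38-frame gap: 38 ÷ (24/1001) = 19019/12 s.

19019/12 seconds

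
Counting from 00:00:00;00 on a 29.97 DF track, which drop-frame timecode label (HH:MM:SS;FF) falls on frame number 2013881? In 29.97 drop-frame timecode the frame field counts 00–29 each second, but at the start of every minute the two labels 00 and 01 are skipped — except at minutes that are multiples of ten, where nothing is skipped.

18:39:56;17

Ten DF minutes hold 17982 frames, so frame 2013881 lies in block 111 (frames 1996002–2013983) with 17879 frames into that block.
The block's first minute is 1800 frames and the rest 1798 each; 17879 frames reaches minute 9, so 111 × 18 + 9 × 2 = 2016 labels have been skipped so far.
Adding those back, label number 2013881 + 2016 = 2015897 at 30 labels/s is 67196 s + 17 f = 18 h 39 min 56 s frame 17, i.e. 18:39:56;17.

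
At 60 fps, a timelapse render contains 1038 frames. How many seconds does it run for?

17.3 seconds

Running time = 1038 / (60) = 17.3 s.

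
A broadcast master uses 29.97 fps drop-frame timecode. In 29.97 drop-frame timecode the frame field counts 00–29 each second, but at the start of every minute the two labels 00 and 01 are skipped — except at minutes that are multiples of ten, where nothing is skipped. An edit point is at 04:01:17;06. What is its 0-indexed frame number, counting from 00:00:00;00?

433882

As if non-drop at 30 labels/s: (4 × 3600 + 1 × 60 + 17) × 30 + 6 = 434316.
Minute boundaries passed: 241; those not divisible by 10: 241 − 24 = 217; dropped labels = 2 × 217 = 434.
Actual frame index = 434316 − 434 = 433882.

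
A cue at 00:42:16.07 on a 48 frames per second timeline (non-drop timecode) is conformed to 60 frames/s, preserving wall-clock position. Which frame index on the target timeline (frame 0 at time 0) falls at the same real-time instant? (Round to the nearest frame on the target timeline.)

Source frame index: (0×3600 + 42×60 + 16) × 48 + 7 = 121735.
Real time: 121735 / (48) = 121735/48 s.
Target frame: (121735/48) × (60) = 608675/4 ≈ 152168.750 → 152169.

frame 152169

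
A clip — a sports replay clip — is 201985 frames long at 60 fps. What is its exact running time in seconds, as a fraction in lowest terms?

Running time = 201985 ÷ (60) = 201985 × 1/60 = 40397/12 s.

40397/12 seconds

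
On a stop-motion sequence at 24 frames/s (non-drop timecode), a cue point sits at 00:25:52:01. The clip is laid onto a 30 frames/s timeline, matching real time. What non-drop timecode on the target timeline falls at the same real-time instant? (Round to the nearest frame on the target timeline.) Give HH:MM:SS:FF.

00:25:52:01

Source frame index: (0×3600 + 25×60 + 52) × 24 + 1 = 37249.
Real time: 37249 / (24) = 37249/24 s.
Target frame: (37249/24) × (30) = 186245/4 ≈ 46561.250 → 46561.
At 30 labels/s: frame 46561 → 00:25:52:01.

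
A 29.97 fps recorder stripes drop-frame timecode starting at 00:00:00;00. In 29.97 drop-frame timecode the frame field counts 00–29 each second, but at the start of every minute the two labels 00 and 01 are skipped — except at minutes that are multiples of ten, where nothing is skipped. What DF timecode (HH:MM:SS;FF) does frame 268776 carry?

Ten DF minutes hold 17982 frames, so frame 268776 lies in block 14 (frames 251748–269729) with 17028 frames into that block.
The block's first minute is 1800 frames and the rest 1798 each; 17028 frames reaches minute 9, so 14 × 18 + 9 × 2 = 270 labels have been skipped so far.
Adding those back, label number 268776 + 270 = 269046 at 30 labels/s is 8968 s + 6 f = 2 h 29 min 28 s frame 6, i.e. 02:29:28;06.

02:29:28;06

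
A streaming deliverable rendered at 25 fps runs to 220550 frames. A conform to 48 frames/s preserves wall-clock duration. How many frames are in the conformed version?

Target frames = source frames × (target rate / source rate) = 220550 × (48)/(25) = 220550 × 48/25 = 423456.

423456 frames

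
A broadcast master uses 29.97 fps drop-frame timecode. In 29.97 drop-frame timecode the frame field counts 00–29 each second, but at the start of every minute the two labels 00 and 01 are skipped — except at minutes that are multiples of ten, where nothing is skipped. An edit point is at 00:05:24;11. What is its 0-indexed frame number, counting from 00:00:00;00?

9721

As if non-drop at 30 labels/s: (0 × 3600 + 5 × 60 + 24) × 30 + 11 = 9731.
Minute boundaries passed: 5; those not divisible by 10: 5 − 0 = 5; dropped labels = 2 × 5 = 10.
Actual frame index = 9731 − 10 = 9721.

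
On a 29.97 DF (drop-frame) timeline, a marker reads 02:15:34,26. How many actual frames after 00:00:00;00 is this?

243802

Complete 10-minute blocks: 13, each 17982 frames → 233766.
Remaining 5 whole minutes in the current block: 1800 + 4 × 1798 = 8992 frames.
Within the current minute: 34 × 30 + 26 − 2 = 1044 (labels ;00/;01 skipped at this minute). Total = 233766 + 8992 + 1044 = 243802.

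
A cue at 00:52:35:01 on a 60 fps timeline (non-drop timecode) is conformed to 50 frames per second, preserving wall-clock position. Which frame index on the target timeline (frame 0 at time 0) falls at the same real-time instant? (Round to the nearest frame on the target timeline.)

frame 157751

Source frame index: (0×3600 + 52×60 + 35) × 60 + 1 = 189301.
Real time: 189301 / (60) = 189301/60 s.
Target frame: (189301/60) × (50) = 946505/6 ≈ 157750.833 → 157751.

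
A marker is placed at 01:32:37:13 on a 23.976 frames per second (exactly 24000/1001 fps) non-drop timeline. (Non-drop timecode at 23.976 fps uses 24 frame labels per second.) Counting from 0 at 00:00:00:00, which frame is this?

133381

Total seconds to the label: (1 × 3600 + 32 × 60 + 37) = 5557.
Frame index = 5557 × 24 + 13 = 133381.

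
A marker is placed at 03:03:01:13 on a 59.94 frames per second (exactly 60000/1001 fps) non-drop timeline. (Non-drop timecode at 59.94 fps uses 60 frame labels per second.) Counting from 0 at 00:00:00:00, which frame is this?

frame 658873

Total seconds to the label: (3 × 3600 + 3 × 60 + 1) = 10981.
Frame index = 10981 × 60 + 13 = 658873.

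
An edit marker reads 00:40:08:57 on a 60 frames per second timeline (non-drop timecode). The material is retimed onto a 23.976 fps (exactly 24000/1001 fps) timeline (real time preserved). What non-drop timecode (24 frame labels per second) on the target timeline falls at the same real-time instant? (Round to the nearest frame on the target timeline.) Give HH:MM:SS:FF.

00:40:06:13

Source frame index: (0×3600 + 40×60 + 8) × 60 + 57 = 144537.
Real time: 144537 / (60) = 48179/20 s.
Target frame: (48179/20) × (24000/1001) = 57814800/1001 ≈ 57757.043 → 57757.
At 24 labels/s: frame 57757 → 00:40:06:13.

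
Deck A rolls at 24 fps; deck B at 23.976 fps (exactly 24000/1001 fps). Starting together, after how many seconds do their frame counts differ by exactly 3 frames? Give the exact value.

The gap grows by |24000/1001 − 24| = 24/1001 frames per second.
Time for a 3-frame gap: 3 ÷ (24/1001) = 125.125 s.

125.125 seconds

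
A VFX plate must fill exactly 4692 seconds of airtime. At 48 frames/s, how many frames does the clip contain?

225216 frames

Frames = 4692 × 48 = 225216.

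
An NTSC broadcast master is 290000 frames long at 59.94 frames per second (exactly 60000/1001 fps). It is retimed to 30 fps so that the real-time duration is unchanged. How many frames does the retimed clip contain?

145145 frames

Target frames = source frames × (target rate / source rate) = 290000 × (30)/(60000/1001) = 290000 × 1001/2000 = 145145.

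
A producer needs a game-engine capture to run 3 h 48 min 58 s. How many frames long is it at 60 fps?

3 h 48 min 58 s = 13738 s.
Frames = 13738 × 60 = 824280.

824280 frames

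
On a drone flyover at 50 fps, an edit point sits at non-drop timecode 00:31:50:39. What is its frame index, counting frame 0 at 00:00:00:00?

Total seconds to the label: (0 × 3600 + 31 × 60 + 50) = 1910.
Frame index = 1910 × 50 + 39 = 95539.

frame 95539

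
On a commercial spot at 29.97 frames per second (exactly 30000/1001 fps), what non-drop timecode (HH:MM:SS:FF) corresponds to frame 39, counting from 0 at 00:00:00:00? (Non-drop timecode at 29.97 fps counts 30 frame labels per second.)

39 ÷ 30 = 1 full seconds, remainder 9 frames.
1 s = 0 h 0 min 1 s.
Timecode: 00:00:01:09.

00:00:01:09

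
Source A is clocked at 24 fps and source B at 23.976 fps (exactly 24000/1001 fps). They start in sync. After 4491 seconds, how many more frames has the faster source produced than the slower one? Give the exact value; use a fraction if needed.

A emits 24 × 4491 = 107784 frames; B emits 24000/1001 × 4491 = 107784000/1001.
Difference = 107784/1001 frames (≈ 107.6763); B is behind A.

107784/1001 frames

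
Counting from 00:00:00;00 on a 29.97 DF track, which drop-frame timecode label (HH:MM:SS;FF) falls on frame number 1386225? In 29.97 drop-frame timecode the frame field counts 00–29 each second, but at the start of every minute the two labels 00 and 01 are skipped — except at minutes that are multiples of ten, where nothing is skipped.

Each 10-minute DF block holds 10 × 60 × 30 − 9 × 2 = 17982 frames. 1386225 ÷ 17982 → 77 full blocks, remainder 1611.
Within the partial block the first minute is 1800 frames and each further minute 1798, so 0 further minute boundaries passed. Total skipped labels = 18 × 77 + 2 × 0 = 1386.
Non-drop label index = 1386225 + 1386 = 1387611; at 30 labels/s that is 12:50:53:21, i.e. DF 12:50:53;21.

12:50:53;21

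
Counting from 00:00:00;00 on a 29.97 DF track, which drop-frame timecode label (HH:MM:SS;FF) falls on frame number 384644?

03:33:54;08

Ten DF minutes hold 17982 frames, so frame 384644 lies in block 21 (frames 377622–395603) with 7022 frames into that block.
The block's first minute is 1800 frames and the rest 1798 each; 7022 frames reaches minute 3, so 21 × 18 + 3 × 2 = 384 labels have been skipped so far.
Adding those back, label number 384644 + 384 = 385028 at 30 labels/s is 12834 s + 8 f = 3 h 33 min 54 s frame 8, i.e. 03:33:54;08.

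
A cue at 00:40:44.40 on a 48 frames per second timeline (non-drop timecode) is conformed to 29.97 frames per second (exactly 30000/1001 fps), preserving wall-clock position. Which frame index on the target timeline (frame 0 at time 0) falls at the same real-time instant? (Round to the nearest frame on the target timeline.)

frame 73272

Source frame index: (0×3600 + 40×60 + 44) × 48 + 40 = 117352.
Real time: 117352 / (48) = 14669/6 s.
Target frame: (14669/6) × (30000/1001) = 73345000/1001 ≈ 73271.728 → 73272.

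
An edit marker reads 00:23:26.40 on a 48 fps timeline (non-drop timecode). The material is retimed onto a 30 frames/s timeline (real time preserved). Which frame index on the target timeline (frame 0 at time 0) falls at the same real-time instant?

Source frame index: (0×3600 + 23×60 + 26) × 48 + 40 = 67528.
Real time: 67528 / (48) = 8441/6 s.
Target frame: (8441/6) × (30) = 42205.

frame 42205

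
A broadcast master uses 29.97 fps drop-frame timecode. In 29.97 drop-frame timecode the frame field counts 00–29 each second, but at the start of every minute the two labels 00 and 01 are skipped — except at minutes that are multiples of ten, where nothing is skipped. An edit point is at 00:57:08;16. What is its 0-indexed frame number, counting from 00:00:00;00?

102752

As if non-drop at 30 labels/s: (0 × 3600 + 57 × 60 + 8) × 30 + 16 = 102856.
Minute boundaries passed: 57; those not divisible by 10: 57 − 5 = 52; dropped labels = 2 × 52 = 104.
Actual frame index = 102856 − 104 = 102752.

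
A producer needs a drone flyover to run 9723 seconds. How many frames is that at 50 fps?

Frames = 9723 × 50 = 486150.

486150 frames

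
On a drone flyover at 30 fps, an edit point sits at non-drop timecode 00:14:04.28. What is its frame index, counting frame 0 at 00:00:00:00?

25348

Total seconds to the label: (0 × 3600 + 14 × 60 + 4) = 844.
Frame index = 844 × 30 + 28 = 25348.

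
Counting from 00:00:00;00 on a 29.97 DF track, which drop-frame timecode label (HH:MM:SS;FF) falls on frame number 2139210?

Ten DF minutes hold 17982 frames, so frame 2139210 lies in block 118 (frames 2121876–2139857) with 17334 frames into that block.
The block's first minute is 1800 frames and the rest 1798 each; 17334 frames reaches minute 9, so 118 × 18 + 9 × 2 = 2142 labels have been skipped so far.
Adding those back, label number 2139210 + 2142 = 2141352 at 30 labels/s is 71378 s + 12 f = 19 h 49 min 38 s frame 12, i.e. 19:49:38;12.

19:49:38;12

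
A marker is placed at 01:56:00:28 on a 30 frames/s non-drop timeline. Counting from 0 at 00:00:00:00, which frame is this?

frame 208828

Total seconds to the label: (1 × 3600 + 56 × 60 + 0) = 6960.
Frame index = 6960 × 30 + 28 = 208828.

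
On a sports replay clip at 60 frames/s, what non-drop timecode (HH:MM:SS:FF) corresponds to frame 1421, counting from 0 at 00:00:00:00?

1421 ÷ 60 = 23 full seconds, remainder 41 frames.
23 s = 0 h 0 min 23 s.
Timecode: 00:00:23:41.

00:00:23:41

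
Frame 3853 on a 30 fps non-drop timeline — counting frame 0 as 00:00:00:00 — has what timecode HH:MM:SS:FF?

3853 ÷ 30 = 128 full seconds, remainder 13 frames.
128 s = 0 h 2 min 8 s.
Timecode: 00:02:08:13.

00:02:08:13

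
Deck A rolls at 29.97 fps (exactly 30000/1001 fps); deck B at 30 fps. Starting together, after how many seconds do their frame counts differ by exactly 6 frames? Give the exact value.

The gap grows by |30 − 30000/1001| = 30/1001 frames per second.
Time for a 6-frame gap: 6 ÷ (30/1001) = 200.2 s.

200.2 seconds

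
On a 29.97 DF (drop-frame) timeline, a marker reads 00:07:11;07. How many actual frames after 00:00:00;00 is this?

As if non-drop at 30 labels/s: (0 × 3600 + 7 × 60 + 11) × 30 + 7 = 12937.
Minute boundaries passed: 7; those not divisible by 10: 7 − 0 = 7; dropped labels = 2 × 7 = 14.
Actual frame index = 12937 − 14 = 12923.

12923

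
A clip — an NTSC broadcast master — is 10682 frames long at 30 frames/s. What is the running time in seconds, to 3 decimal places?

356.067 seconds

Running time = 10682 × 1/30 = 5341/15 s ≈ 356.067 s.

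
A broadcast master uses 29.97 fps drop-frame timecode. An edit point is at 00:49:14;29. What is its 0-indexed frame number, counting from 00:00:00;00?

88559

As if non-drop at 30 labels/s: (0 × 3600 + 49 × 60 + 14) × 30 + 29 = 88649.
Minute boundaries passed: 49; those not divisible by 10: 49 − 4 = 45; dropped labels = 2 × 45 = 90.
Actual frame index = 88649 − 90 = 88559.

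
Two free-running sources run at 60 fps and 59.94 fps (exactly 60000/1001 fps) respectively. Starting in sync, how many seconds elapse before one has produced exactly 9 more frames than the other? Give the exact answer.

The gap grows by |60000/1001 − 60| = 60/1001 frames per second.
Time for a 9-frame gap: 9 ÷ (60/1001) = 150.15 s.

150.15 seconds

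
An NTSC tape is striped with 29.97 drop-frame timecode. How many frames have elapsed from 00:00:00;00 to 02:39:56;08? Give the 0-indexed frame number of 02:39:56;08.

Complete 10-minute blocks: 15, each 17982 frames → 269730.
Remaining 9 whole minutes in the current block: 1800 + 8 × 1798 = 16184 frames.
Within the current minute: 56 × 30 + 8 − 2 = 1686 (labels ;00/;01 skipped at this minute). Total = 269730 + 16184 + 1686 = 287600.

287600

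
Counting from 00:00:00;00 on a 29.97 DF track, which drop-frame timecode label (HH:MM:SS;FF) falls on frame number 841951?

07:48:13;05

Ten DF minutes hold 17982 frames, so frame 841951 lies in block 46 (frames 827172–845153) with 14779 frames into that block.
The block's first minute is 1800 frames and the rest 1798 each; 14779 frames reaches minute 8, so 46 × 18 + 8 × 2 = 844 labels have been skipped so far.
Adding those back, label number 841951 + 844 = 842795 at 30 labels/s is 28093 s + 5 f = 7 h 48 min 13 s frame 5, i.e. 07:48:13;05.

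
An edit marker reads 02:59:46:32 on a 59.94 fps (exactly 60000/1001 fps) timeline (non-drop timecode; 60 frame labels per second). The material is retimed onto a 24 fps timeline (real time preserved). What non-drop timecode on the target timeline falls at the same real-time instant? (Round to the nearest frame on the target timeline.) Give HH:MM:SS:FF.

Source frame index: (2×3600 + 59×60 + 46) × 60 + 32 = 647192.
Real time: 647192 / (60000/1001) = 80979899/7500 s.
Target frame: (80979899/7500) × (24) = 161959798/625 ≈ 259135.677 → 259136.
At 24 labels/s: frame 259136 → 02:59:57:08.

02:59:57:08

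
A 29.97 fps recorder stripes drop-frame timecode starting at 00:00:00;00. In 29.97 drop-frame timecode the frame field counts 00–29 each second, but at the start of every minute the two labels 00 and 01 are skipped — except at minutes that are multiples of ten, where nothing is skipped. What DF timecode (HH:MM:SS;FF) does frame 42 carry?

Ten DF minutes hold 17982 frames, so frame 42 lies in block 0 (frames 0–17981) with 42 frames into that block.
The block's first minute is 1800 frames and the rest 1798 each; 42 frames reaches minute 0, so 0 × 18 + 0 × 2 = 0 labels have been skipped so far.
Adding those back, label number 42 + 0 = 42 at 30 labels/s is 1 s + 12 f = 0 h 0 min 1 s frame 12, i.e. 00:00:01;12.

00:00:01;12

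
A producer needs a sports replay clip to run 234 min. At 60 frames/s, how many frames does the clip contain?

234 min = 14040 s.
Frames = 14040 × 60 = 842400.

842400 frames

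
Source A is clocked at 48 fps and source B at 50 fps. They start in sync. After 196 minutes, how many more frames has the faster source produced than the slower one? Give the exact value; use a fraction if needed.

23520 frames

196 min = 11760 s.
A emits 48 × 11760 = 564480 frames; B emits 50 × 11760 = 588000.
Difference = 23520 frames; B is ahead of A.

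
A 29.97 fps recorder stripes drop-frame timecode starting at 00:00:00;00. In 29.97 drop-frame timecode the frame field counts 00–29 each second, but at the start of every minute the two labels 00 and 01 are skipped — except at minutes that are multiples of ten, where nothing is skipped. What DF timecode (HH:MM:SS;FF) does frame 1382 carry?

Ten DF minutes hold 17982 frames, so frame 1382 lies in block 0 (frames 0–17981) with 1382 frames into that block.
The block's first minute is 1800 frames and the rest 1798 each; 1382 frames reaches minute 0, so 0 × 18 + 0 × 2 = 0 labels have been skipped so far.
Adding those back, label number 1382 + 0 = 1382 at 30 labels/s is 46 s + 2 f = 0 h 0 min 46 s frame 2, i.e. 00:00:46;02.

00:00:46;02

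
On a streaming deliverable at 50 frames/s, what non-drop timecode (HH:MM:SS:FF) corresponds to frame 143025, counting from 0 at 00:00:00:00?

143025 ÷ 50 = 2860 full seconds, remainder 25 frames.
2860 s = 0 h 47 min 40 s.
Timecode: 00:47:40:25.

00:47:40:25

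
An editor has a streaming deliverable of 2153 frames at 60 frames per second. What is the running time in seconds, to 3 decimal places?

35.883 seconds

Running time = 2153 × 1/60 = 2153/60 s ≈ 35.883 s.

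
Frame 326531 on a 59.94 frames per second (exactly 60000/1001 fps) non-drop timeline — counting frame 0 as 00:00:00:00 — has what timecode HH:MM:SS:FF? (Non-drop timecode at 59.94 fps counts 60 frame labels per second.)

326531 ÷ 60 = 5442 full seconds, remainder 11 frames.
5442 s = 1 h 30 min 42 s.
Timecode: 01:30:42:11.

01:30:42:11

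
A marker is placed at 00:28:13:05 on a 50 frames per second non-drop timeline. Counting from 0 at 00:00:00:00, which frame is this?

84655

Total seconds to the label: (0 × 3600 + 28 × 60 + 13) = 1693.
Frame index = 1693 × 50 + 5 = 84655.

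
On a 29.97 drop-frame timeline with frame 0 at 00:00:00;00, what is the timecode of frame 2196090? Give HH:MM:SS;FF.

20:21:16;08

Each 10-minute DF block holds 10 × 60 × 30 − 9 × 2 = 17982 frames. 2196090 ÷ 17982 → 122 full blocks, remainder 2286.
Within the partial block the first minute is 1800 frames and each further minute 1798, so 1 further minute boundary passed. Total skipped labels = 18 × 122 + 2 × 1 = 2198.
Non-drop label index = 2196090 + 2198 = 2198288; at 30 labels/s that is 20:21:16:08, i.e. DF 20:21:16;08.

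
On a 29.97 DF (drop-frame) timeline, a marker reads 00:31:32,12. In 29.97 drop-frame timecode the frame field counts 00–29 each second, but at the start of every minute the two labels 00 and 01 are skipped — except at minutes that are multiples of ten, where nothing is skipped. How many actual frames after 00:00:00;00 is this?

56716

As if non-drop at 30 labels/s: (0 × 3600 + 31 × 60 + 32) × 30 + 12 = 56772.
Minute boundaries passed: 31; those not divisible by 10: 31 − 3 = 28; dropped labels = 2 × 28 = 56.
Actual frame index = 56772 − 56 = 56716.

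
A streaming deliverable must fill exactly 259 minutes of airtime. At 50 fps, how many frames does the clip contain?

259 min = 15540 s.
Frames = 15540 × 50 = 777000.

777000 frames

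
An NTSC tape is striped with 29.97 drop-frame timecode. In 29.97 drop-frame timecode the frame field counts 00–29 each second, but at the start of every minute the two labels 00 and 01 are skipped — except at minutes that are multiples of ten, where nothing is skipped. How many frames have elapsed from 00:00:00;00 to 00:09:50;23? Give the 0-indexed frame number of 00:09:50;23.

As if non-drop at 30 labels/s: (0 × 3600 + 9 × 60 + 50) × 30 + 23 = 17723.
Minute boundaries passed: 9; those not divisible by 10: 9 − 0 = 9; dropped labels = 2 × 9 = 18.
Actual frame index = 17723 − 18 = 17705.

17705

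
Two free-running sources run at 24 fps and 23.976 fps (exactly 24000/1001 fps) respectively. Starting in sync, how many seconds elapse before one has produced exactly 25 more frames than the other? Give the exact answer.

The gap grows by |24000/1001 − 24| = 24/1001 frames per second.
Time for a 25-frame gap: 25 ÷ (24/1001) = 25025/24 s.

25025/24 seconds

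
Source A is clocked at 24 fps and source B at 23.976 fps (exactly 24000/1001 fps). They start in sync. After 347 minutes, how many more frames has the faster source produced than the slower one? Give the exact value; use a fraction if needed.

347 min = 20820 s.
A emits 24 × 20820 = 499680 frames; B emits 24000/1001 × 20820 = 499680000/1001.
Difference = 499680/1001 frames (≈ 499.1808); B is behind A.

499680/1001 frames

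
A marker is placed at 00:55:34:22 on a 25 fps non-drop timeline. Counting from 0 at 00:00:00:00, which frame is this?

83372

Total seconds to the label: (0 × 3600 + 55 × 60 + 34) = 3334.
Frame index = 3334 × 25 + 22 = 83372.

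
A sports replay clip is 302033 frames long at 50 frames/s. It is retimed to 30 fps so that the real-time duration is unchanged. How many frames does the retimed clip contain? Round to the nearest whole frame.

Frames at target rate = 302033 × (30) / (50) = 906099/5 ≈ 181219.800.
Nearest whole frame: 181220.

181220 frames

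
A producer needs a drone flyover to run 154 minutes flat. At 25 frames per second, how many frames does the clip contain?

154 min = 9240 s.
Frames = 9240 × 25 = 231000.

231000 frames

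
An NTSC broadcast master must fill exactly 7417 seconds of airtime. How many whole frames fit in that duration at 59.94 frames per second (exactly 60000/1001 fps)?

Frames = 7417 × 60000/1001 = 445020000/1001 ≈ 444575.4246.
Complete frames: 444575.

444575 frames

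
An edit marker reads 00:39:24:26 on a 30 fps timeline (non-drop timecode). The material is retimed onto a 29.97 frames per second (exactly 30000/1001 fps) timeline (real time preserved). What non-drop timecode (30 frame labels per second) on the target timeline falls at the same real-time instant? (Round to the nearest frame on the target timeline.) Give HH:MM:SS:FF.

00:39:22:15

Source frame index: (0×3600 + 39×60 + 24) × 30 + 26 = 70946.
Real time: 70946 / (30) = 35473/15 s.
Target frame: (35473/15) × (30000/1001) = 70946000/1001 ≈ 70875.125 → 70875.
At 30 labels/s: frame 70875 → 00:39:22:15.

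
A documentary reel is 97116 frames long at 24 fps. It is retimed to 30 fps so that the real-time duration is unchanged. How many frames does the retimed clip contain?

Target frames = source frames × (target rate / source rate) = 97116 × (30)/(24) = 97116 × 5/4 = 121395.

121395 frames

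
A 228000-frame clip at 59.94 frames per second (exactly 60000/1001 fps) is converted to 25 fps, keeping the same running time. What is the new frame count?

Target frames = source frames × (target rate / source rate) = 228000 × (25)/(60000/1001) = 228000 × 1001/2400 = 95095.

95095 frames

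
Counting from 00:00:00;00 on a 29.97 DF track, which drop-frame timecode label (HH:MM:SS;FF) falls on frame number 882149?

Ten DF minutes hold 17982 frames, so frame 882149 lies in block 49 (frames 881118–899099) with 1031 frames into that block.
The block's first minute is 1800 frames and the rest 1798 each; 1031 frames reaches minute 0, so 49 × 18 + 0 × 2 = 882 labels have been skipped so far.
Adding those back, label number 882149 + 882 = 883031 at 30 labels/s is 29434 s + 11 f = 8 h 10 min 34 s frame 11, i.e. 08:10:34;11.

08:10:34;11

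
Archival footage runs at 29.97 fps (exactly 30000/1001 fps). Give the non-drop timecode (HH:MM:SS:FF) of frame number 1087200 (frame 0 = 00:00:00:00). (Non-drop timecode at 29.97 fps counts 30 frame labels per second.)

10:04:00:00

1087200 ÷ 30 = 36240 full seconds, remainder 0 frames.
36240 s = 10 h 4 min 0 s.
Timecode: 10:04:00:00.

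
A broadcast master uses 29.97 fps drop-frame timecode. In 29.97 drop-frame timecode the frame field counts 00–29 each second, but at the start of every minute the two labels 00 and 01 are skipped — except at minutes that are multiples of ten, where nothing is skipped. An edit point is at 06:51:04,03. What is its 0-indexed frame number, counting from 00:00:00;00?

739183

As if non-drop at 30 labels/s: (6 × 3600 + 51 × 60 + 4) × 30 + 3 = 739923.
Minute boundaries passed: 411; those not divisible by 10: 411 − 41 = 370; dropped labels = 2 × 370 = 740.
Actual frame index = 739923 − 740 = 739183.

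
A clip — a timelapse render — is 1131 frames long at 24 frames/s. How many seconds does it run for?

47.125 seconds

Running time = 1131 / (24) = 47.125 s.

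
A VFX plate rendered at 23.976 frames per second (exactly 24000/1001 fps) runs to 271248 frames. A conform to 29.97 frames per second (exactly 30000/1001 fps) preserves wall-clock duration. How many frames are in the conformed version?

339060 frames

Target frames = source frames × (target rate / source rate) = 271248 × (30000/1001)/(24000/1001) = 271248 × 5/4 = 339060.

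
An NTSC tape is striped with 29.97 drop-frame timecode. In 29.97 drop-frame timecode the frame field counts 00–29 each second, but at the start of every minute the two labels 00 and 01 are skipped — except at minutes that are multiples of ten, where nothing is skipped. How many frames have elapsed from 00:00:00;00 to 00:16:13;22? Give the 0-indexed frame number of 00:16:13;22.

As if non-drop at 30 labels/s: (0 × 3600 + 16 × 60 + 13) × 30 + 22 = 29212.
Minute boundaries passed: 16; those not divisible by 10: 16 − 1 = 15; dropped labels = 2 × 15 = 30.
Actual frame index = 29212 − 30 = 29182.

29182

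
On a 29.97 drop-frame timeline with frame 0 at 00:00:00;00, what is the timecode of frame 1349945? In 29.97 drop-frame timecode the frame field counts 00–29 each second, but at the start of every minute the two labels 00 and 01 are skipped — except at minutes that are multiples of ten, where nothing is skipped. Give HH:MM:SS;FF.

Ten DF minutes hold 17982 frames, so frame 1349945 lies in block 75 (frames 1348650–1366631) with 1295 frames into that block.
The block's first minute is 1800 frames and the rest 1798 each; 1295 frames reaches minute 0, so 75 × 18 + 0 × 2 = 1350 labels have been skipped so far.
Adding those back, label number 1349945 + 1350 = 1351295 at 30 labels/s is 45043 s + 5 f = 12 h 30 min 43 s frame 5, i.e. 12:30:43;05.

12:30:43;05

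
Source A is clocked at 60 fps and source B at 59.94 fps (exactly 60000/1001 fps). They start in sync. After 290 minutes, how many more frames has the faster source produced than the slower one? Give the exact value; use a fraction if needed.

290 min = 17400 s.
A emits 60 × 17400 = 1044000 frames; B emits 60000/1001 × 17400 = 1044000000/1001.
Difference = 1044000/1001 frames (≈ 1042.9570); B is behind A.

1044000/1001 frames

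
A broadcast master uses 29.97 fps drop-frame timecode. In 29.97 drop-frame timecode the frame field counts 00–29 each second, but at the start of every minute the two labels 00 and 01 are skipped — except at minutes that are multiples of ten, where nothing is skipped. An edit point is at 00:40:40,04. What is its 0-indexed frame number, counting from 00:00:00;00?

73132

Complete 10-minute blocks: 4, each 17982 frames → 71928.
Remaining 0 whole minutes in the current block: 0 frames.
Within the current minute: 40 × 30 + 4 = 1204. Total = 71928 + 0 + 1204 = 73132.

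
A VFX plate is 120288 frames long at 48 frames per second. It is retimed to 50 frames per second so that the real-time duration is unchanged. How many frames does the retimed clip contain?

Target frames = source frames × (target rate / source rate) = 120288 × (50)/(48) = 120288 × 25/24 = 125300.

125300 frames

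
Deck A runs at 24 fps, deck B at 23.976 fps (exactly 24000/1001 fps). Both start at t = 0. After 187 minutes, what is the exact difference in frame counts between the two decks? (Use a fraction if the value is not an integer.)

24480/91 frames

187 min = 11220 s.
A emits 24 × 11220 = 269280 frames; B emits 24000/1001 × 11220 = 24480000/91.
Difference = 24480/91 frames (≈ 269.0110); B is behind A.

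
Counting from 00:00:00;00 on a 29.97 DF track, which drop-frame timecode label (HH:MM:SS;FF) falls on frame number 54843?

Each 10-minute DF block holds 10 × 60 × 30 − 9 × 2 = 17982 frames. 54843 ÷ 17982 → 3 full blocks, remainder 897.
Within the partial block the first minute is 1800 frames and each further minute 1798, so 0 further minute boundaries passed. Total skipped labels = 18 × 3 + 2 × 0 = 54.
Non-drop label index = 54843 + 54 = 54897; at 30 labels/s that is 00:30:29:27, i.e. DF 00:30:29;27.

00:30:29;27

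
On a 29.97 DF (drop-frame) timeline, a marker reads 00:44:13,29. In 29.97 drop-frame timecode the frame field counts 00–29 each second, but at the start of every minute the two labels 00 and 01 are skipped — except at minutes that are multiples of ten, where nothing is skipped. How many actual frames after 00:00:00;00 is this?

79539

As if non-drop at 30 labels/s: (0 × 3600 + 44 × 60 + 13) × 30 + 29 = 79619.
Minute boundaries passed: 44; those not divisible by 10: 44 − 4 = 40; dropped labels = 2 × 40 = 80.
Actual frame index = 79619 − 80 = 79539.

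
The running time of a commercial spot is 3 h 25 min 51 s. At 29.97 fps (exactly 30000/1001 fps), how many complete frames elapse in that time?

370159 frames

3 h 25 min 51 s = 12351 s.
Frames = 12351 × 30000/1001 = 370530000/1001 ≈ 370159.8402.
Complete frames: 370159.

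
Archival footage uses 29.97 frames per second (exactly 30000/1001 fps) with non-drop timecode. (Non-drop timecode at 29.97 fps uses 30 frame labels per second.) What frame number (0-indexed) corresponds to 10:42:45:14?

Total seconds to the label: (10 × 3600 + 42 × 60 + 45) = 38565.
Frame index = 38565 × 30 + 14 = 1156964.

frame 1156964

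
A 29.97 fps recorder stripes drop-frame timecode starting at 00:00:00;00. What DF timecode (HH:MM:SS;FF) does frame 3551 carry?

Each 10-minute DF block holds 10 × 60 × 30 − 9 × 2 = 17982 frames. 3551 ÷ 17982 → 0 full blocks, remainder 3551.
Within the partial block the first minute is 1800 frames and each further minute 1798, so 1 further minute boundary passed. Total skipped labels = 18 × 0 + 2 × 1 = 2.
Non-drop label index = 3551 + 2 = 3553; at 30 labels/s that is 00:01:58:13, i.e. DF 00:01:58;13.

00:01:58;13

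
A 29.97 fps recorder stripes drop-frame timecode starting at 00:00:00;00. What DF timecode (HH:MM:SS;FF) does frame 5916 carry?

Ten DF minutes hold 17982 frames, so frame 5916 lies in block 0 (frames 0–17981) with 5916 frames into that block.
The block's first minute is 1800 frames and the rest 1798 each; 5916 frames reaches minute 3, so 0 × 18 + 3 × 2 = 6 labels have been skipped so far.
Adding those back, label number 5916 + 6 = 5922 at 30 labels/s is 197 s + 12 f = 0 h 3 min 17 s frame 12, i.e. 00:03:17;12.

00:03:17;12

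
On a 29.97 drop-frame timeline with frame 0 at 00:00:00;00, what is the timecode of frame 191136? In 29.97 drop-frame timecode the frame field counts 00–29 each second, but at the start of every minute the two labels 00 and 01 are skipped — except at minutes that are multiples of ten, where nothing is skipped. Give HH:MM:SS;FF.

Ten DF minutes hold 17982 frames, so frame 191136 lies in block 10 (frames 179820–197801) with 11316 frames into that block.
The block's first minute is 1800 frames and the rest 1798 each; 11316 frames reaches minute 6, so 10 × 18 + 6 × 2 = 192 labels have been skipped so far.
Adding those back, label number 191136 + 192 = 191328 at 30 labels/s is 6377 s + 18 f = 1 h 46 min 17 s frame 18, i.e. 01:46:17;18.

01:46:17;18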